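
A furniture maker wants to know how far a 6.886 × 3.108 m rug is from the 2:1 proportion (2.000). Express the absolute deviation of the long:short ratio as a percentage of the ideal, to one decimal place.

10.8%

Ratio = 6.886 / 3.108 ≈ 2.2156.
Ideal 2:1 = 2.0000. |2.2156 − 2.0000| / 2.0000 ≈ 10.78% → 10.8%.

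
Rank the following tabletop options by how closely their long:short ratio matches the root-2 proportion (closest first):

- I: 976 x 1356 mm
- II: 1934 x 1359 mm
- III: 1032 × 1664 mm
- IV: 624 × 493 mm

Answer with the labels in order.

II, I, IV, III

I: 1356/976 ≈ 1.389 → |1.389 − 1.414| = 0.025
II: 1934/1359 ≈ 1.423 → |1.423 − 1.414| = 0.009
III: 1664/1032 ≈ 1.612 → |1.612 − 1.414| = 0.198
IV: 624/493 ≈ 1.266 → |1.266 − 1.414| = 0.148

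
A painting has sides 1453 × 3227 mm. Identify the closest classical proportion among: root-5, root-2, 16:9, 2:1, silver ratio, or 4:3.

Ratio = 3227 / 1453 ≈ 2.221.
Distances: root-5 2.236 (Δ 0.015); root-2 1.414 (Δ 0.807); 16:9 1.778 (Δ 0.443); 2:1 2.000 (Δ 0.221); silver ratio 2.414 (Δ 0.193); 4:3 1.333 (Δ 0.888).

root-5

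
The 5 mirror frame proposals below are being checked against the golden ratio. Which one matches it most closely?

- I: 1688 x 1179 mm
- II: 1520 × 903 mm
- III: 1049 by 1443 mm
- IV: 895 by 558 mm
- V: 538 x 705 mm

IV

Ratios (long/short): I ≈ 1.432; II ≈ 1.683; III ≈ 1.376; IV ≈ 1.604; V ≈ 1.310.
golden ratio ≈ 1.618; option IV is nearest (Δ 0.014).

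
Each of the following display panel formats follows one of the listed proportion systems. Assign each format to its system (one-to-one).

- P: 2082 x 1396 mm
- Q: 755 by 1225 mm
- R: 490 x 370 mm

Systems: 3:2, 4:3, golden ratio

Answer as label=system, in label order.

P = 2082/1396 ≈ 1.491 → 3:2 (1.500)
Q = 1225/755 ≈ 1.623 → golden ratio (1.618)
R = 490/370 ≈ 1.324 → 4:3 (1.333)

P=3:2, Q=golden ratio, R=4:3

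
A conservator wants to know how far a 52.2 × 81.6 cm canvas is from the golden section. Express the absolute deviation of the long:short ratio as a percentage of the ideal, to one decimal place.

3.4%

Ratio = 81.6 / 52.2 ≈ 1.5632.
Ideal golden ratio ≈ 1.6180. |1.5632 − 1.6180| / 1.6180 ≈ 3.39% → 3.4%.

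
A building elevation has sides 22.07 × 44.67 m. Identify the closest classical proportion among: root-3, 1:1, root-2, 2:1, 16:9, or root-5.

44.67/22.07 ≈ 2.024. Nearest candidates are 2:1 (2.000, off by 0.024) and root-5 (2.236, off by 0.212).

2:1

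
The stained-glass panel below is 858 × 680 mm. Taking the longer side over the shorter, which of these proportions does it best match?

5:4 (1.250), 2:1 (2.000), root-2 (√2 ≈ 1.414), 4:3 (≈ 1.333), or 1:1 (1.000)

Ratio = 858 / 680 ≈ 1.262.
Distances: 5:4 1.250 (Δ 0.012); 2:1 2.000 (Δ 0.738); root-2 1.414 (Δ 0.152); 4:3 1.333 (Δ 0.071); 1:1 1.000 (Δ 0.262).

5:4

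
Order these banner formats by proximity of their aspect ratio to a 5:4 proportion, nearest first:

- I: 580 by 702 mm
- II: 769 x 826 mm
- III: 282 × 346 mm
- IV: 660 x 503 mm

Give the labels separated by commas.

Ratios: I = 702 / 580 ≈ 1.210; II = 826 / 769 ≈ 1.074; III = 346 / 282 ≈ 1.227; IV = 660 / 503 ≈ 1.312.
|Δ from 1.250|: I 0.040; II 0.176; III 0.023; IV 0.062.

III, I, IV, II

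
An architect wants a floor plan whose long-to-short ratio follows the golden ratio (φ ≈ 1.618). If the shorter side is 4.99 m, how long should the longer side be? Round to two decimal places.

8.07 m

golden ratio ≈ 1.61803.
Longer side = 4.99 × 1.61803 ≈ 8.0740 → 8.07 m.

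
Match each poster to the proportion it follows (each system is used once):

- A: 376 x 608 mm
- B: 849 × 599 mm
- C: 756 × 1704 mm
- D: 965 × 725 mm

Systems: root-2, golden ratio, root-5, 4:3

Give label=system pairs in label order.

A=golden ratio, B=root-2, C=root-5, D=4:3

A = 608/376 ≈ 1.617 → golden ratio (1.618)
B = 849/599 ≈ 1.417 → root-2 (1.414)
C = 1704/756 ≈ 2.254 → root-5 (2.236)
D = 965/725 ≈ 1.331 → 4:3 (1.333)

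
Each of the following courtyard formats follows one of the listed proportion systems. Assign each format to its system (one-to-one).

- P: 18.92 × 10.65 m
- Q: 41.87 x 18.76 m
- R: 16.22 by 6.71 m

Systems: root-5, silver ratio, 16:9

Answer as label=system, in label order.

P = 18.92/10.65 ≈ 1.777 → 16:9 (1.778)
Q = 41.87/18.76 ≈ 2.232 → root-5 (2.236)
R = 16.22/6.71 ≈ 2.417 → silver ratio (2.414)

P=16:9, Q=root-5, R=silver ratio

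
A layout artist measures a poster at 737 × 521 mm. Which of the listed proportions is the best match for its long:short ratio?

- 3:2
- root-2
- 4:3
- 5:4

root-2

737/521 ≈ 1.415. Nearest candidates are root-2 (1.414, off by 0.001) and 4:3 (1.333, off by 0.082).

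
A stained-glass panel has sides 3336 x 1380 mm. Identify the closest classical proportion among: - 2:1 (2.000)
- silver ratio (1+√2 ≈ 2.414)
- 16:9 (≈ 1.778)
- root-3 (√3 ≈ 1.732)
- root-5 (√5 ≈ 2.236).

3336/1380 ≈ 2.417. Nearest candidates are silver ratio (2.414, off by 0.003) and root-5 (2.236, off by 0.181).

silver ratio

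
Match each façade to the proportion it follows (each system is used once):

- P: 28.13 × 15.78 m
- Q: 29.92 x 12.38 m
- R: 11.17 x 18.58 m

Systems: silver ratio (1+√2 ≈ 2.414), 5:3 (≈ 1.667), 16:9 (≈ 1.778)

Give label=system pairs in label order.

P=16:9, Q=silver ratio, R=5:3

P = 28.13/15.78 ≈ 1.783 → 16:9 (1.778)
Q = 29.92/12.38 ≈ 2.417 → silver ratio (2.414)
R = 18.58/11.17 ≈ 1.663 → 5:3 (1.667)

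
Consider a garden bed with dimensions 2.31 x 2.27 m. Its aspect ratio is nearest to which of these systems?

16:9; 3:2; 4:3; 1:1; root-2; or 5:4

1:1

2.31/2.27 ≈ 1.018. Nearest candidates are 1:1 (1.000, off by 0.018) and 5:4 (1.250, off by 0.232).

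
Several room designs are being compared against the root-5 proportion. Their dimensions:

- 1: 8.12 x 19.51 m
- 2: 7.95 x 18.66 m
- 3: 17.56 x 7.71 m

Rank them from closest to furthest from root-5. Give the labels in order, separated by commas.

3, 2, 1

Ratios: 1 = 19.51 / 8.12 ≈ 2.403; 2 = 18.66 / 7.95 ≈ 2.347; 3 = 17.56 / 7.71 ≈ 2.278.
|Δ from 2.236|: 1 0.167; 2 0.111; 3 0.042.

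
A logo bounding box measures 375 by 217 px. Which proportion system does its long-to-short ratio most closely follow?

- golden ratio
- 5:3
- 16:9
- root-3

375/217 ≈ 1.728. Nearest candidates are root-3 (1.732, off by 0.004) and 16:9 (1.778, off by 0.050).

root-3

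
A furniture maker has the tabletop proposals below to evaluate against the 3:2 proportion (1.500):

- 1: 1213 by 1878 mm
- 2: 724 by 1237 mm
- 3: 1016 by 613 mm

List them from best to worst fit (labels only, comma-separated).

1: 1878/1213 ≈ 1.548 → |1.548 − 1.500| = 0.048
2: 1237/724 ≈ 1.709 → |1.709 − 1.500| = 0.209
3: 1016/613 ≈ 1.657 → |1.657 − 1.500| = 0.157

1, 3, 2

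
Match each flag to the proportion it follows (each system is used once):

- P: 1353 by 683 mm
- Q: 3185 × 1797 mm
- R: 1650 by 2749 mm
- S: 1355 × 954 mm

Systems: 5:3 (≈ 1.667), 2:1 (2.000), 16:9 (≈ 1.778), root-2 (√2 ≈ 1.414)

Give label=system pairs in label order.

P = 1353/683 ≈ 1.981 → 2:1 (2.000)
Q = 3185/1797 ≈ 1.772 → 16:9 (1.778)
R = 2749/1650 ≈ 1.666 → 5:3 (1.667)
S = 1355/954 ≈ 1.420 → root-2 (1.414)

P=2:1, Q=16:9, R=5:3, S=root-2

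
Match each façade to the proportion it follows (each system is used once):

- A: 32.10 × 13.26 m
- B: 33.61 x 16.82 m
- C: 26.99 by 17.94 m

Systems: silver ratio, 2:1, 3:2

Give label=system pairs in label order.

A=silver ratio, B=2:1, C=3:2

A = 32.10/13.26 ≈ 2.421 → silver ratio (2.414)
B = 33.61/16.82 ≈ 1.998 → 2:1 (2.000)
C = 26.99/17.94 ≈ 1.504 → 3:2 (1.500)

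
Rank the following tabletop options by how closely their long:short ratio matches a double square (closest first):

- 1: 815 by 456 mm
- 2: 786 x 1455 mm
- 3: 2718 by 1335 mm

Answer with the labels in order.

3, 2, 1

Ratios: 1 = 815 / 456 ≈ 1.787; 2 = 1455 / 786 ≈ 1.851; 3 = 2718 / 1335 ≈ 2.036.
|Δ from 2.000|: 1 0.213; 2 0.149; 3 0.036.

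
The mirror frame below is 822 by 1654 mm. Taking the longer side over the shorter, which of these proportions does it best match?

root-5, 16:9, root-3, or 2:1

2:1

1654/822 ≈ 2.012. Nearest candidates are 2:1 (2.000, off by 0.012) and root-5 (2.236, off by 0.224).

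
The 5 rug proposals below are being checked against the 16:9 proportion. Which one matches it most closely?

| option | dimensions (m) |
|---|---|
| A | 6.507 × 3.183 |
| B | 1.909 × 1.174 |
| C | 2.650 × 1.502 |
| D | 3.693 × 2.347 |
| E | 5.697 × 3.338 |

C

Ratios (long/short): A ≈ 2.044; B ≈ 1.626; C ≈ 1.764; D ≈ 1.573; E ≈ 1.707.
16:9 ≈ 1.778; option C is nearest (Δ 0.014).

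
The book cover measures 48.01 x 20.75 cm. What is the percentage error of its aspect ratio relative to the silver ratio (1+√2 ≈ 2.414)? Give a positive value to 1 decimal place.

4.2%

Ratio = 48.01 / 20.75 ≈ 2.3137.
Ideal silver ratio ≈ 2.4142. |2.3137 − 2.4142| / 2.4142 ≈ 4.16% → 4.2%.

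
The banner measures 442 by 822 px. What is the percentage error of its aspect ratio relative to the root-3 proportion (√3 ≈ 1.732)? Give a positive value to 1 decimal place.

7.4%

Ratio = 822 / 442 ≈ 1.8597.
Ideal root-3 ≈ 1.7321. |1.8597 − 1.7321| / 1.7321 ≈ 7.37% → 7.4%.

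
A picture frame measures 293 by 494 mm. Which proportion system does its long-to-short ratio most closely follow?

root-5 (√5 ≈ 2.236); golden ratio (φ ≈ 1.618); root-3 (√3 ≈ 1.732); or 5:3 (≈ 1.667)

5:3

Ratio = 494 / 293 ≈ 1.686.
Distances: root-5 2.236 (Δ 0.550); golden ratio 1.618 (Δ 0.068); root-3 1.732 (Δ 0.046); 5:3 1.667 (Δ 0.019).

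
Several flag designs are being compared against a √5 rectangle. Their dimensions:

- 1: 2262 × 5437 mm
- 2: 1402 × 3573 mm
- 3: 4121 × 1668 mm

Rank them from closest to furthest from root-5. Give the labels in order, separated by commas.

1, 3, 2

1: 5437/2262 ≈ 2.404 → |2.404 − 2.236| = 0.168
2: 3573/1402 ≈ 2.549 → |2.549 − 2.236| = 0.313
3: 4121/1668 ≈ 2.471 → |2.471 − 2.236| = 0.235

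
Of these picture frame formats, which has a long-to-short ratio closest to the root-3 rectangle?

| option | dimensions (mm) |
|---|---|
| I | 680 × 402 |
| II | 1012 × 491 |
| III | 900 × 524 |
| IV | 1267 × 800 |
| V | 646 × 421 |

III

Target root-3 ≈ 1.732.
I: 1.692 (Δ0.040)  II: 2.061 (Δ0.329)  III: 1.718 (Δ0.014)  IV: 1.584 (Δ0.148)  V: 1.534 (Δ0.198)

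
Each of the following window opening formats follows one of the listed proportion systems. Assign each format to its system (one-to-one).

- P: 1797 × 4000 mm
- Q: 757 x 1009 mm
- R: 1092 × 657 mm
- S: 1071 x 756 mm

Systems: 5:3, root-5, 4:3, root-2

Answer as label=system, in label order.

P=root-5, Q=4:3, R=5:3, S=root-2

P = 4000/1797 ≈ 2.226 → root-5 (2.236)
Q = 1009/757 ≈ 1.333 → 4:3 (1.333)
R = 1092/657 ≈ 1.662 → 5:3 (1.667)
S = 1071/756 ≈ 1.417 → root-2 (1.414)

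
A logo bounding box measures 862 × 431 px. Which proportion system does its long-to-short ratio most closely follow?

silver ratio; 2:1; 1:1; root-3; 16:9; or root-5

Ratio = 862 / 431 ≈ 2.000.
Distances: silver ratio 2.414 (Δ 0.414); 2:1 2.000 (Δ 0.000); 1:1 1.000 (Δ 1.000); root-3 1.732 (Δ 0.268); 16:9 1.778 (Δ 0.222); root-5 2.236 (Δ 0.236).

2:1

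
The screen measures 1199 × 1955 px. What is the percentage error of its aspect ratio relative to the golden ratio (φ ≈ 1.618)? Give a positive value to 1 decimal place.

Ratio = 1955 / 1199 ≈ 1.6305.
Ideal golden ratio ≈ 1.6180. |1.6305 − 1.6180| / 1.6180 ≈ 0.77% → 0.8%.

0.8%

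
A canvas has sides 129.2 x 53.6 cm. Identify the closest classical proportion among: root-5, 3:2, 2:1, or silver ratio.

silver ratio

Ratio = 129.2 / 53.6 ≈ 2.410.
Distances: root-5 2.236 (Δ 0.174); 3:2 1.500 (Δ 0.910); 2:1 2.000 (Δ 0.410); silver ratio 2.414 (Δ 0.004).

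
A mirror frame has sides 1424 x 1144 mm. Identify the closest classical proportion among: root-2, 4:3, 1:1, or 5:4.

1424/1144 ≈ 1.245. Nearest candidates are 5:4 (1.250, off by 0.005) and 4:3 (1.333, off by 0.088).

5:4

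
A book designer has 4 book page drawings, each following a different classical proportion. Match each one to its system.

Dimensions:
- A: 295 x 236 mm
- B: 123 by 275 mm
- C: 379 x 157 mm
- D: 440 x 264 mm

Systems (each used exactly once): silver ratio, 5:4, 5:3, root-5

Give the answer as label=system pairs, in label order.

A = 295/236 ≈ 1.250 → 5:4 (1.250)
B = 275/123 ≈ 2.236 → root-5 (2.236)
C = 379/157 ≈ 2.414 → silver ratio (2.414)
D = 440/264 ≈ 1.667 → 5:3 (1.667)

A=5:4, B=root-5, C=silver ratio, D=5:3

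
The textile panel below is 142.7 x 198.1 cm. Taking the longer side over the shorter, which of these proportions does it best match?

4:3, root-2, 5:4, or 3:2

198.1/142.7 ≈ 1.388. Nearest candidates are root-2 (1.414, off by 0.026) and 4:3 (1.333, off by 0.055).

root-2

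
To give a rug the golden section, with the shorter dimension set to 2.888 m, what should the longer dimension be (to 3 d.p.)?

4.673 m

golden ratio ≈ 1.61803.
Longer side = 2.888 × 1.61803 ≈ 4.67287 → 4.673 m.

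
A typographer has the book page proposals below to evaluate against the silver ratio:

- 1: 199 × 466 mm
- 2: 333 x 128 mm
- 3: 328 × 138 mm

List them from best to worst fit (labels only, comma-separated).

Ratios: 1 = 466 / 199 ≈ 2.342; 2 = 333 / 128 ≈ 2.602; 3 = 328 / 138 ≈ 2.377.
|Δ from 2.414|: 1 0.072; 2 0.188; 3 0.037.

3, 1, 2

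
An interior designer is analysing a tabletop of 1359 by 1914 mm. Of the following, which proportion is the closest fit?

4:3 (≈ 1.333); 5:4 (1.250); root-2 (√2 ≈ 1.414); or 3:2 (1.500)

1914/1359 ≈ 1.408. Nearest candidates are root-2 (1.414, off by 0.006) and 4:3 (1.333, off by 0.075).

root-2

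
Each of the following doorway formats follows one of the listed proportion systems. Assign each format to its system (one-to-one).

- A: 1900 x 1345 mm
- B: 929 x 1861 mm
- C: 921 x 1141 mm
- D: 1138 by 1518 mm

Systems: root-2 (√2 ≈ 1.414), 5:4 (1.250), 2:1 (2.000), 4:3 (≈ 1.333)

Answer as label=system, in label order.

Ratios: A ≈ 1.413; B ≈ 2.003; C ≈ 1.239; D ≈ 1.334.
Targets: root-2 ≈ 1.414; 5:4 ≈ 1.250; 2:1 ≈ 2.000; 4:3 ≈ 1.333.

A=root-2, B=2:1, C=5:4, D=4:3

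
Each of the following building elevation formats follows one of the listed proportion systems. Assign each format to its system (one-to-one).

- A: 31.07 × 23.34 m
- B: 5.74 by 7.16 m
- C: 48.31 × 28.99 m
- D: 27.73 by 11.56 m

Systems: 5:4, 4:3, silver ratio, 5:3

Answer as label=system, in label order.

A = 31.07/23.34 ≈ 1.331 → 4:3 (1.333)
B = 7.16/5.74 ≈ 1.247 → 5:4 (1.250)
C = 48.31/28.99 ≈ 1.666 → 5:3 (1.667)
D = 27.73/11.56 ≈ 2.399 → silver ratio (2.414)

A=4:3, B=5:4, C=5:3, D=silver ratio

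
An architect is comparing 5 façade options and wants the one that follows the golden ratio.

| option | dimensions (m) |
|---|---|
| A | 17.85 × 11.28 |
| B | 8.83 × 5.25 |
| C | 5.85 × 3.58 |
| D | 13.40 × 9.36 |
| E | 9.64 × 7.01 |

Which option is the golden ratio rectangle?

Ratios (long/short): A ≈ 1.582; B ≈ 1.682; C ≈ 1.634; D ≈ 1.432; E ≈ 1.375.
golden ratio ≈ 1.618; option C is nearest (Δ 0.016).

C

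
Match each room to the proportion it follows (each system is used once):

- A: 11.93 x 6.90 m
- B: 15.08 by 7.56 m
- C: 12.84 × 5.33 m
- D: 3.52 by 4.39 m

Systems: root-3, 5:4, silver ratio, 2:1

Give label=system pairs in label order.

A = 11.93/6.90 ≈ 1.729 → root-3 (1.732)
B = 15.08/7.56 ≈ 1.995 → 2:1 (2.000)
C = 12.84/5.33 ≈ 2.409 → silver ratio (2.414)
D = 4.39/3.52 ≈ 1.247 → 5:4 (1.250)

A=root-3, B=2:1, C=silver ratio, D=5:4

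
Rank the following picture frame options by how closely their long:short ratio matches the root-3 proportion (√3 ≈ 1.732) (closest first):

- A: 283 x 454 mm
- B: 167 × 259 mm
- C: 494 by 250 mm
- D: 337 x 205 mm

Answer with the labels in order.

A: 454/283 ≈ 1.604 → |1.604 − 1.732| = 0.128
B: 259/167 ≈ 1.551 → |1.551 − 1.732| = 0.181
C: 494/250 ≈ 1.976 → |1.976 − 1.732| = 0.244
D: 337/205 ≈ 1.644 → |1.644 − 1.732| = 0.088

D, A, B, C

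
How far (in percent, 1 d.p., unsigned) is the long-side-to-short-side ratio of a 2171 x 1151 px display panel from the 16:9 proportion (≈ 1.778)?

6.1%

Ratio = 2171 / 1151 ≈ 1.8862.
Ideal 16:9 ≈ 1.7778. |1.8862 − 1.7778| / 1.7778 ≈ 6.10% → 6.1%.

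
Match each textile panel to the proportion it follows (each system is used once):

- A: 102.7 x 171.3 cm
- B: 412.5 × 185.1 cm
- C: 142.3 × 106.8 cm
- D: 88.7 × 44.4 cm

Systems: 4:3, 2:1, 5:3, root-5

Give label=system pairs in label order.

A=5:3, B=root-5, C=4:3, D=2:1

Ratios: A ≈ 1.668; B ≈ 2.229; C ≈ 1.332; D ≈ 1.998.
Targets: 4:3 ≈ 1.333; 2:1 ≈ 2.000; 5:3 ≈ 1.667; root-5 ≈ 2.236.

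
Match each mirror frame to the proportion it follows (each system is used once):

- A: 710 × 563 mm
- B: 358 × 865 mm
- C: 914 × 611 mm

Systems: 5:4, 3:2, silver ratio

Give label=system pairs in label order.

A=5:4, B=silver ratio, C=3:2

A = 710/563 ≈ 1.261 → 5:4 (1.250)
B = 865/358 ≈ 2.416 → silver ratio (2.414)
C = 914/611 ≈ 1.496 → 3:2 (1.500)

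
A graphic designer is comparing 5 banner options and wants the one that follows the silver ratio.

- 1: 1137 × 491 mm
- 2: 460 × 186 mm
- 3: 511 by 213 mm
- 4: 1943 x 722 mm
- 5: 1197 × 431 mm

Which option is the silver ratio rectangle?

3

Target silver ratio ≈ 2.414.
1: 2.316 (Δ0.098)  2: 2.473 (Δ0.059)  3: 2.399 (Δ0.015)  4: 2.691 (Δ0.277)  5: 2.777 (Δ0.363)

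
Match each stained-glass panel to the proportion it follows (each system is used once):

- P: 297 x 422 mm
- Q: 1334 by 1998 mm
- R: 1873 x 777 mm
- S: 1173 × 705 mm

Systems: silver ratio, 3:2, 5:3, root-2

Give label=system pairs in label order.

P=root-2, Q=3:2, R=silver ratio, S=5:3

P = 422/297 ≈ 1.421 → root-2 (1.414)
Q = 1998/1334 ≈ 1.498 → 3:2 (1.500)
R = 1873/777 ≈ 2.411 → silver ratio (2.414)
S = 1173/705 ≈ 1.664 → 5:3 (1.667)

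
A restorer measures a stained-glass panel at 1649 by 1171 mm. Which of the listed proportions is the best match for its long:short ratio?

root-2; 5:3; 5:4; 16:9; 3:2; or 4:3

Ratio = 1649 / 1171 ≈ 1.408.
Distances: root-2 1.414 (Δ 0.006); 5:3 1.667 (Δ 0.259); 5:4 1.250 (Δ 0.158); 16:9 1.778 (Δ 0.370); 3:2 1.500 (Δ 0.092); 4:3 1.333 (Δ 0.075).

root-2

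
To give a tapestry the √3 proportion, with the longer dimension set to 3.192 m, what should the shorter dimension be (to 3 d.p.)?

1.843 m

root-3 ≈ 1.73205.
Shorter side = 3.192 ÷ 1.73205 ≈ 1.84290 → 1.843 m.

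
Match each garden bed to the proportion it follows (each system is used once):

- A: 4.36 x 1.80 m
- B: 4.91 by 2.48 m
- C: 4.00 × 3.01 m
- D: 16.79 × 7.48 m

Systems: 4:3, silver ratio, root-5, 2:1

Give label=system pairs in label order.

A = 4.36/1.80 ≈ 2.422 → silver ratio (2.414)
B = 4.91/2.48 ≈ 1.980 → 2:1 (2.000)
C = 4.00/3.01 ≈ 1.329 → 4:3 (1.333)
D = 16.79/7.48 ≈ 2.245 → root-5 (2.236)

A=silver ratio, B=2:1, C=4:3, D=root-5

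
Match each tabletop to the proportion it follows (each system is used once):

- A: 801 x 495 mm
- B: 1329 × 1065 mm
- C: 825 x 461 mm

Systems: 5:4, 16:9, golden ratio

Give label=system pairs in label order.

Ratios: A ≈ 1.618; B ≈ 1.248; C ≈ 1.790.
Targets: 5:4 ≈ 1.250; 16:9 ≈ 1.778; golden ratio ≈ 1.618.

A=golden ratio, B=5:4, C=16:9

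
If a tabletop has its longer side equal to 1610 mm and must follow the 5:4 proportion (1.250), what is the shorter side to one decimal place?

1288.0 mm

5:4 = 1.25000.
Shorter side = 1610 ÷ 1.25000 ≈ 1288.000 → 1288.0 mm.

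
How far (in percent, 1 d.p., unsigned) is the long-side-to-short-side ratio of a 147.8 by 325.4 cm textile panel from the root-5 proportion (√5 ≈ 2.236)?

Ratio = 325.4 / 147.8 ≈ 2.2016.
Ideal root-5 ≈ 2.2361. |2.2016 − 2.2361| / 2.2361 ≈ 1.54% → 1.5%.

1.5%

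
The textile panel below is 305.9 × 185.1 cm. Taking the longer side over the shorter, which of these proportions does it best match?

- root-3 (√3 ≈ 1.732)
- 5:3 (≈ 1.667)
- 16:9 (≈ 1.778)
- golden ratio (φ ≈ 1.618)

Ratio = 305.9 / 185.1 ≈ 1.653.
Distances: root-3 1.732 (Δ 0.079); 5:3 1.667 (Δ 0.014); 16:9 1.778 (Δ 0.125); golden ratio 1.618 (Δ 0.035).

5:3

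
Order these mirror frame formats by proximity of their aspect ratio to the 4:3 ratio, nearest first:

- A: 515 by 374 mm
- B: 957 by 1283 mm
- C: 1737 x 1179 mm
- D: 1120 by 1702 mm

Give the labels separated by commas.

Ratios: A = 515 / 374 ≈ 1.377; B = 1283 / 957 ≈ 1.341; C = 1737 / 1179 ≈ 1.473; D = 1702 / 1120 ≈ 1.520.
|Δ from 1.333|: A 0.044; B 0.008; C 0.140; D 0.187.

B, A, C, D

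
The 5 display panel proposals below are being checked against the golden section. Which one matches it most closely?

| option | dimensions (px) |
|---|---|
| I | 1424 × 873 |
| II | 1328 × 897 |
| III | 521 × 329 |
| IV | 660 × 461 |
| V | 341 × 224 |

I

Ratios (long/short): I ≈ 1.631; II ≈ 1.480; III ≈ 1.584; IV ≈ 1.432; V ≈ 1.522.
golden ratio ≈ 1.618; option I is nearest (Δ 0.013).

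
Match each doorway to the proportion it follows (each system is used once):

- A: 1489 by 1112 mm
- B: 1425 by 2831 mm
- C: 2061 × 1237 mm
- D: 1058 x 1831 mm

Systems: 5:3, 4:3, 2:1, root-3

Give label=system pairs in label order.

A = 1489/1112 ≈ 1.339 → 4:3 (1.333)
B = 2831/1425 ≈ 1.987 → 2:1 (2.000)
C = 2061/1237 ≈ 1.666 → 5:3 (1.667)
D = 1831/1058 ≈ 1.731 → root-3 (1.732)

A=4:3, B=2:1, C=5:3, D=root-3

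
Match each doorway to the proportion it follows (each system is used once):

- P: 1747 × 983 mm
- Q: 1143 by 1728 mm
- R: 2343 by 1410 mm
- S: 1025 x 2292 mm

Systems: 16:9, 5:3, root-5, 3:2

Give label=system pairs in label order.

Ratios: P ≈ 1.777; Q ≈ 1.512; R ≈ 1.662; S ≈ 2.236.
Targets: 16:9 ≈ 1.778; 5:3 ≈ 1.667; root-5 ≈ 2.236; 3:2 ≈ 1.500.

P=16:9, Q=3:2, R=5:3, S=root-5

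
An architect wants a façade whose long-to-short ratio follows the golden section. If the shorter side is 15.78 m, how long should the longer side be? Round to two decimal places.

25.53 m

golden ratio ≈ 1.61803.
Longer side = 15.78 × 1.61803 ≈ 25.5325 → 25.53 m.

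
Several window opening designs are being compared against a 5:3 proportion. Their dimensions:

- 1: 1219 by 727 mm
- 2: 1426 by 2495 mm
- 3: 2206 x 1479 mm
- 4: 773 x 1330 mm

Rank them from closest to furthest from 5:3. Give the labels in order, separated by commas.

1: 1219/727 ≈ 1.677 → |1.677 − 1.667| = 0.010
2: 2495/1426 ≈ 1.750 → |1.750 − 1.667| = 0.083
3: 2206/1479 ≈ 1.492 → |1.492 − 1.667| = 0.175
4: 1330/773 ≈ 1.721 → |1.721 − 1.667| = 0.054

1, 4, 2, 3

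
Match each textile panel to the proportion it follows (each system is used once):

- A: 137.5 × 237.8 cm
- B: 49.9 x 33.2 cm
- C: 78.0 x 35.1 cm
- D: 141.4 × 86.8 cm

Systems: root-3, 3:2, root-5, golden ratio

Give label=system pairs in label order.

Ratios: A ≈ 1.729; B ≈ 1.503; C ≈ 2.222; D ≈ 1.629.
Targets: root-3 ≈ 1.732; 3:2 ≈ 1.500; root-5 ≈ 2.236; golden ratio ≈ 1.618.

A=root-3, B=3:2, C=root-5, D=golden ratio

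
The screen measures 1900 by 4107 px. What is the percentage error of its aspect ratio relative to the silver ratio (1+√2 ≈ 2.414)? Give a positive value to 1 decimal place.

10.5%

Ratio = 4107 / 1900 ≈ 2.1616.
Ideal silver ratio ≈ 2.4142. |2.1616 − 2.4142| / 2.4142 ≈ 10.46% → 10.5%.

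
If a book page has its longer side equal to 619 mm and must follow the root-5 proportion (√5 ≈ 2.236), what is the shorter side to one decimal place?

276.8 mm

root-5 ≈ 2.23607.
Shorter side = 619 ÷ 2.23607 ≈ 276.825 → 276.8 mm.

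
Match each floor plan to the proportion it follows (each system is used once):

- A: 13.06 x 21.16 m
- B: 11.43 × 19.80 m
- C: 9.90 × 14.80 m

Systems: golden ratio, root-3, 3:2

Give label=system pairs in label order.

A = 21.16/13.06 ≈ 1.620 → golden ratio (1.618)
B = 19.80/11.43 ≈ 1.732 → root-3 (1.732)
C = 14.80/9.90 ≈ 1.495 → 3:2 (1.500)

A=golden ratio, B=root-3, C=3:2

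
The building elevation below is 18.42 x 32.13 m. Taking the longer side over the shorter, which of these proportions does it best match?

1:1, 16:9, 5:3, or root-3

root-3

32.13/18.42 ≈ 1.744. Nearest candidates are root-3 (1.732, off by 0.012) and 16:9 (1.778, off by 0.034).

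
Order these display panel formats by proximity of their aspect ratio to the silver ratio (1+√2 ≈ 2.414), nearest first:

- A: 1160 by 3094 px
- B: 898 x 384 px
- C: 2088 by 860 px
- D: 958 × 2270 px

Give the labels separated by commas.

C, D, B, A

Ratios: A = 3094 / 1160 ≈ 2.667; B = 898 / 384 ≈ 2.339; C = 2088 / 860 ≈ 2.428; D = 2270 / 958 ≈ 2.370.
|Δ from 2.414|: A 0.253; B 0.075; C 0.014; D 0.044.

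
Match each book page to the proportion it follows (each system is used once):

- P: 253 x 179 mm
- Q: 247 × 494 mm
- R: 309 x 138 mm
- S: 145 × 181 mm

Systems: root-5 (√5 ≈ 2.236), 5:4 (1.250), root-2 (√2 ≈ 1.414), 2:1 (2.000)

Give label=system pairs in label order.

P=root-2, Q=2:1, R=root-5, S=5:4

Ratios: P ≈ 1.413; Q ≈ 2.000; R ≈ 2.239; S ≈ 1.248.
Targets: root-5 ≈ 2.236; 5:4 ≈ 1.250; root-2 ≈ 1.414; 2:1 ≈ 2.000.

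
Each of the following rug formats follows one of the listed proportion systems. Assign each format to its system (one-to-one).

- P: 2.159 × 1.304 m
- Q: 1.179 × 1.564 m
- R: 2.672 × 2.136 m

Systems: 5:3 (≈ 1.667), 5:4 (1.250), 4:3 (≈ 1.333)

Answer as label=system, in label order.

P=5:3, Q=4:3, R=5:4

Ratios: P ≈ 1.656; Q ≈ 1.327; R ≈ 1.251.
Targets: 5:3 ≈ 1.667; 5:4 ≈ 1.250; 4:3 ≈ 1.333.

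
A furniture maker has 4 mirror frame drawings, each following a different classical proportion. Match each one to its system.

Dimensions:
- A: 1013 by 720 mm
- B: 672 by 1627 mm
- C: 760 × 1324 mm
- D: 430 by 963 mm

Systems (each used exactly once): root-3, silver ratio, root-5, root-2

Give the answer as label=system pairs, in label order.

Ratios: A ≈ 1.407; B ≈ 2.421; C ≈ 1.742; D ≈ 2.240.
Targets: root-3 ≈ 1.732; silver ratio ≈ 2.414; root-5 ≈ 2.236; root-2 ≈ 1.414.

A=root-2, B=silver ratio, C=root-3, D=root-5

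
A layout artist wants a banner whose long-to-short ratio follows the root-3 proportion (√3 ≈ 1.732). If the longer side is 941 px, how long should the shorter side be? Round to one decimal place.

root-3 ≈ 1.73205.
Shorter side = 941 ÷ 1.73205 ≈ 543.287 → 543.3 px.

543.3 px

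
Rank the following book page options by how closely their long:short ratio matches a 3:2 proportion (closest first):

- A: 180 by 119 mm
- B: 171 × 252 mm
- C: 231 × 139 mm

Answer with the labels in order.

Ratios: A = 180 / 119 ≈ 1.513; B = 252 / 171 ≈ 1.474; C = 231 / 139 ≈ 1.662.
|Δ from 1.500|: A 0.013; B 0.026; C 0.162.

A, B, C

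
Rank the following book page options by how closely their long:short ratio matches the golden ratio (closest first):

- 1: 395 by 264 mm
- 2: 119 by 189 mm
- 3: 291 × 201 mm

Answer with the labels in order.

1: 395/264 ≈ 1.496 → |1.496 − 1.618| = 0.122
2: 189/119 ≈ 1.588 → |1.588 − 1.618| = 0.030
3: 291/201 ≈ 1.448 → |1.448 − 1.618| = 0.170

2, 1, 3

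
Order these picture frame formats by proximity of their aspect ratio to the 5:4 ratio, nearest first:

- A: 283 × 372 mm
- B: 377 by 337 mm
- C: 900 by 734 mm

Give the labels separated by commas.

A: 372/283 ≈ 1.314 → |1.314 − 1.250| = 0.064
B: 377/337 ≈ 1.119 → |1.119 − 1.250| = 0.131
C: 900/734 ≈ 1.226 → |1.226 − 1.250| = 0.024

C, A, B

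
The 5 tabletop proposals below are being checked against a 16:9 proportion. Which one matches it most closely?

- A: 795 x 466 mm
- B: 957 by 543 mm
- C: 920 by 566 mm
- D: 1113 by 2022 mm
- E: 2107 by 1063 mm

B

Ratios (long/short): A ≈ 1.706; B ≈ 1.762; C ≈ 1.625; D ≈ 1.817; E ≈ 1.982.
16:9 ≈ 1.778; option B is nearest (Δ 0.016).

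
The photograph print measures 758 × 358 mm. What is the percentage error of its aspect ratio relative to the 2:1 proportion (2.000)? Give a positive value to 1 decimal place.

5.9%

Ratio = 758 / 358 ≈ 2.1173.
Ideal 2:1 = 2.0000. |2.1173 − 2.0000| / 2.0000 ≈ 5.87% → 5.9%.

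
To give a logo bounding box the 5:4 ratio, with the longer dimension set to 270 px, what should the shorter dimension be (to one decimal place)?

216.0 px

5:4 = 1.25000.
Shorter side = 270 ÷ 1.25000 ≈ 216.000 → 216.0 px.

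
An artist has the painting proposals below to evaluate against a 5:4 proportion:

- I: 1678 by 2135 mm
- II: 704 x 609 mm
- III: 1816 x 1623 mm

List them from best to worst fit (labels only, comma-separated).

I: 2135/1678 ≈ 1.272 → |1.272 − 1.250| = 0.022
II: 704/609 ≈ 1.156 → |1.156 − 1.250| = 0.094
III: 1816/1623 ≈ 1.119 → |1.119 − 1.250| = 0.131

I, II, III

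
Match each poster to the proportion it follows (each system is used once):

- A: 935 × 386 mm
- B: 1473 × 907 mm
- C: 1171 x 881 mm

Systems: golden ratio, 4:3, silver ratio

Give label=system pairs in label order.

A = 935/386 ≈ 2.422 → silver ratio (2.414)
B = 1473/907 ≈ 1.624 → golden ratio (1.618)
C = 1171/881 ≈ 1.329 → 4:3 (1.333)

A=silver ratio, B=golden ratio, C=4:3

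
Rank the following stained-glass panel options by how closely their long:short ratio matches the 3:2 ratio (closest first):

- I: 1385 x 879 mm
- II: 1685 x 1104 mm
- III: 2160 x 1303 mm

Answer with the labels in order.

II, I, III

Ratios: I = 1385 / 879 ≈ 1.576; II = 1685 / 1104 ≈ 1.526; III = 2160 / 1303 ≈ 1.658.
|Δ from 1.500|: I 0.076; II 0.026; III 0.158.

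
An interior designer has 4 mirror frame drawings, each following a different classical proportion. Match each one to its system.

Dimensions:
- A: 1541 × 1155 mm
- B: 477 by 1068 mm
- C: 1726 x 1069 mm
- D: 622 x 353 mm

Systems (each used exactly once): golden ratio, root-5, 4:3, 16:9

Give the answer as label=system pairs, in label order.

A = 1541/1155 ≈ 1.334 → 4:3 (1.333)
B = 1068/477 ≈ 2.239 → root-5 (2.236)
C = 1726/1069 ≈ 1.615 → golden ratio (1.618)
D = 622/353 ≈ 1.762 → 16:9 (1.778)

A=4:3, B=root-5, C=golden ratio, D=16:9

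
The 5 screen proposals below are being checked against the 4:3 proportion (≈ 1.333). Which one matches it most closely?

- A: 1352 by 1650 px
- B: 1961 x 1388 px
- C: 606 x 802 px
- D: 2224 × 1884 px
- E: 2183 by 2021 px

Ratios (long/short): A ≈ 1.220; B ≈ 1.413; C ≈ 1.323; D ≈ 1.180; E ≈ 1.080.
4:3 ≈ 1.333; option C is nearest (Δ 0.010).

C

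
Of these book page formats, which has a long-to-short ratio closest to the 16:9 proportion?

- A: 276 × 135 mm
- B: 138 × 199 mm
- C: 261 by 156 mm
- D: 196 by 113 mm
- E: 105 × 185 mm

E

Target 16:9 ≈ 1.778.
A: 2.044 (Δ0.266)  B: 1.442 (Δ0.336)  C: 1.673 (Δ0.105)  D: 1.735 (Δ0.043)  E: 1.762 (Δ0.016)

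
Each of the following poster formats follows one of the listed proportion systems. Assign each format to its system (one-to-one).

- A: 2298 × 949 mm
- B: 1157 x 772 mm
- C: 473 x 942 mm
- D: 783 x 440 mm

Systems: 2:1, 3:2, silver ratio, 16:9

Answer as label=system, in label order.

A=silver ratio, B=3:2, C=2:1, D=16:9

Ratios: A ≈ 2.421; B ≈ 1.499; C ≈ 1.992; D ≈ 1.780.
Targets: 2:1 ≈ 2.000; 3:2 ≈ 1.500; silver ratio ≈ 2.414; 16:9 ≈ 1.778.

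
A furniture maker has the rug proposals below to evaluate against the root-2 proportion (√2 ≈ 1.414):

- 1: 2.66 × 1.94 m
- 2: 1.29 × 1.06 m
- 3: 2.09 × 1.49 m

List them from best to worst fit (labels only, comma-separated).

1: 2.66/1.94 ≈ 1.371 → |1.371 − 1.414| = 0.043
2: 1.29/1.06 ≈ 1.217 → |1.217 − 1.414| = 0.197
3: 2.09/1.49 ≈ 1.403 → |1.403 − 1.414| = 0.011

3, 1, 2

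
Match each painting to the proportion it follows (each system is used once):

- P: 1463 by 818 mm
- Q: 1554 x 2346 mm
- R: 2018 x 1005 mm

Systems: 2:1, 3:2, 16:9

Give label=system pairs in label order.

P = 1463/818 ≈ 1.789 → 16:9 (1.778)
Q = 2346/1554 ≈ 1.510 → 3:2 (1.500)
R = 2018/1005 ≈ 2.008 → 2:1 (2.000)

P=16:9, Q=3:2, R=2:1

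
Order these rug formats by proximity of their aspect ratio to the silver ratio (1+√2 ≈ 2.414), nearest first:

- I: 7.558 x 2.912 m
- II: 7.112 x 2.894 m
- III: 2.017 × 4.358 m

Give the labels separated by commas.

II, I, III

Ratios: I = 7.558 / 2.912 ≈ 2.595; II = 7.112 / 2.894 ≈ 2.457; III = 4.358 / 2.017 ≈ 2.161.
|Δ from 2.414|: I 0.181; II 0.043; III 0.253.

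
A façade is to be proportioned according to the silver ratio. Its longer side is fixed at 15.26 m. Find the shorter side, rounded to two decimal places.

silver ratio ≈ 2.41421.
Shorter side = 15.26 ÷ 2.41421 ≈ 6.3209 → 6.32 m.

6.32 m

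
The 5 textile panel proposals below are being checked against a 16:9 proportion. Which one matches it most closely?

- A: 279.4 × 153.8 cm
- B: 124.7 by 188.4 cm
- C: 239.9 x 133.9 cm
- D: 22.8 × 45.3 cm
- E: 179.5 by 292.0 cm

Ratios (long/short): A ≈ 1.817; B ≈ 1.511; C ≈ 1.792; D ≈ 1.987; E ≈ 1.627.
16:9 ≈ 1.778; option C is nearest (Δ 0.014).

C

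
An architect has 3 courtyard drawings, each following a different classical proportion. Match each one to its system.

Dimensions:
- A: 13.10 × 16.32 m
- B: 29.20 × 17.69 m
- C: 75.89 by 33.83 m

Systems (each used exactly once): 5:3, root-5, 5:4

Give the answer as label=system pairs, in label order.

A=5:4, B=5:3, C=root-5

Ratios: A ≈ 1.246; B ≈ 1.651; C ≈ 2.243.
Targets: 5:3 ≈ 1.667; root-5 ≈ 2.236; 5:4 ≈ 1.250.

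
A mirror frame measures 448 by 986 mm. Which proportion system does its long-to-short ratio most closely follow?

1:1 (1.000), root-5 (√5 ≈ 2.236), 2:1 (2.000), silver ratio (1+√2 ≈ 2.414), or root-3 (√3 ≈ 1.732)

986/448 ≈ 2.201. Nearest candidates are root-5 (2.236, off by 0.035) and 2:1 (2.000, off by 0.201).

root-5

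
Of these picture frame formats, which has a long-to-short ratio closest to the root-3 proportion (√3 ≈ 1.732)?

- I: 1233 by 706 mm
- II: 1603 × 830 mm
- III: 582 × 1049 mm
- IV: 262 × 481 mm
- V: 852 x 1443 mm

Target root-3 ≈ 1.732.
I: 1.746 (Δ0.014)  II: 1.931 (Δ0.199)  III: 1.802 (Δ0.070)  IV: 1.836 (Δ0.104)  V: 1.694 (Δ0.038)

I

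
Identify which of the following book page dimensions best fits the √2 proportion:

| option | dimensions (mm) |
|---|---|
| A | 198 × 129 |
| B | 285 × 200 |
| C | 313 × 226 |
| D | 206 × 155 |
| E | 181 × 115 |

B

Target root-2 ≈ 1.414.
A: 1.535 (Δ0.121)  B: 1.425 (Δ0.011)  C: 1.385 (Δ0.029)  D: 1.329 (Δ0.085)  E: 1.574 (Δ0.160)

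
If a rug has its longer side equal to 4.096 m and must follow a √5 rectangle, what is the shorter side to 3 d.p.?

root-5 ≈ 2.23607.
Shorter side = 4.096 ÷ 2.23607 ≈ 1.83179 → 1.832 m.

1.832 m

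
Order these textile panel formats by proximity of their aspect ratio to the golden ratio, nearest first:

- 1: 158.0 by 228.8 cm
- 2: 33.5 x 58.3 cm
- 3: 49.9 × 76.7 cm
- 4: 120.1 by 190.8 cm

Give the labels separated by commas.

4, 3, 2, 1

Ratios: 1 = 228.8 / 158.0 ≈ 1.448; 2 = 58.3 / 33.5 ≈ 1.740; 3 = 76.7 / 49.9 ≈ 1.537; 4 = 190.8 / 120.1 ≈ 1.589.
|Δ from 1.618|: 1 0.170; 2 0.122; 3 0.081; 4 0.029.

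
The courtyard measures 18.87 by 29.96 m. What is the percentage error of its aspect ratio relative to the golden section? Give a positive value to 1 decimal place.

1.9%

Ratio = 29.96 / 18.87 ≈ 1.5877.
Ideal golden ratio ≈ 1.6180. |1.5877 − 1.6180| / 1.6180 ≈ 1.87% → 1.9%.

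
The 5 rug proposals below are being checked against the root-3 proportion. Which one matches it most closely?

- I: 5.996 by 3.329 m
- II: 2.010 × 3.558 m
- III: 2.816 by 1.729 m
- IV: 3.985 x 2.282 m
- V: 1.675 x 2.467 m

Ratios (long/short): I ≈ 1.801; II ≈ 1.770; III ≈ 1.629; IV ≈ 1.746; V ≈ 1.473.
root-3 ≈ 1.732; option IV is nearest (Δ 0.014).

IV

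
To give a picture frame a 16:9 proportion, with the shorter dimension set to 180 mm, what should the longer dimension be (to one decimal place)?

320.0 mm

16:9 ≈ 1.77778.
Longer side = 180 × 1.77778 ≈ 320.000 → 320.0 mm.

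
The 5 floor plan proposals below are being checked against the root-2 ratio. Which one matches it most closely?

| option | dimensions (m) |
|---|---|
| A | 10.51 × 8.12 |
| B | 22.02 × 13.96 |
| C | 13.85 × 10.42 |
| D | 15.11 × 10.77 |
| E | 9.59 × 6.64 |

Ratios (long/short): A ≈ 1.294; B ≈ 1.577; C ≈ 1.329; D ≈ 1.403; E ≈ 1.444.
root-2 ≈ 1.414; option D is nearest (Δ 0.011).

D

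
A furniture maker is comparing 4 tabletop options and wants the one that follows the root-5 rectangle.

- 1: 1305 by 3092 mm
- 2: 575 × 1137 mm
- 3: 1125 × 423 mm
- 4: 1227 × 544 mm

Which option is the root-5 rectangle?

4

Target root-5 ≈ 2.236.
1: 2.369 (Δ0.133)  2: 1.977 (Δ0.259)  3: 2.660 (Δ0.424)  4: 2.256 (Δ0.020)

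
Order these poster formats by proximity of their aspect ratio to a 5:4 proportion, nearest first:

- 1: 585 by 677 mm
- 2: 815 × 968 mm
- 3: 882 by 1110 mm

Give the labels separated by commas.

3, 2, 1

Ratios: 1 = 677 / 585 ≈ 1.157; 2 = 968 / 815 ≈ 1.188; 3 = 1110 / 882 ≈ 1.259.
|Δ from 1.250|: 1 0.093; 2 0.062; 3 0.009.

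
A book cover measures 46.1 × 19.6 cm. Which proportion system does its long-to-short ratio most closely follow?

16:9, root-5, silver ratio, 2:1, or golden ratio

46.1/19.6 ≈ 2.352. Nearest candidates are silver ratio (2.414, off by 0.062) and root-5 (2.236, off by 0.116).

silver ratio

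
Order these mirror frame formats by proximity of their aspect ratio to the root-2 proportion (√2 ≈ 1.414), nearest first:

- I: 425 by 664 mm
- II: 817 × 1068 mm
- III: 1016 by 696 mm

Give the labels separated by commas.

III, II, I

Ratios: I = 664 / 425 ≈ 1.562; II = 1068 / 817 ≈ 1.307; III = 1016 / 696 ≈ 1.460.
|Δ from 1.414|: I 0.148; II 0.107; III 0.046.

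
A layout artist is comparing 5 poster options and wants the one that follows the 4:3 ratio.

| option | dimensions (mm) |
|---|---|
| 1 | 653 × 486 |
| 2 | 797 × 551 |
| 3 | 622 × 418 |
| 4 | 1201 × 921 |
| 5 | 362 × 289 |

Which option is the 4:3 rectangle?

Target 4:3 ≈ 1.333.
1: 1.344 (Δ0.011)  2: 1.446 (Δ0.113)  3: 1.488 (Δ0.155)  4: 1.304 (Δ0.029)  5: 1.253 (Δ0.080)

1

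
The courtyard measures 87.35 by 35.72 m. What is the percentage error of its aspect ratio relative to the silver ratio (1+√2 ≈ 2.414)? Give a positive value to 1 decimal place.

1.3%

Ratio = 87.35 / 35.72 ≈ 2.4454.
Ideal silver ratio ≈ 2.4142. |2.4454 − 2.4142| / 2.4142 ≈ 1.29% → 1.3%.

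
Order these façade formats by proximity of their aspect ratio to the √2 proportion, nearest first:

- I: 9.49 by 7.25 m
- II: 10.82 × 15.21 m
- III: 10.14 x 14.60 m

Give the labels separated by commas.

I: 9.49/7.25 ≈ 1.309 → |1.309 − 1.414| = 0.105
II: 15.21/10.82 ≈ 1.406 → |1.406 − 1.414| = 0.008
III: 14.60/10.14 ≈ 1.440 → |1.440 − 1.414| = 0.026

II, III, I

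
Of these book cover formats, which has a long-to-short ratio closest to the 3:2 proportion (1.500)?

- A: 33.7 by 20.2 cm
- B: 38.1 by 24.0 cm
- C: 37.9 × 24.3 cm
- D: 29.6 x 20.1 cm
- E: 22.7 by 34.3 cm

E

Ratios (long/short): A ≈ 1.668; B ≈ 1.588; C ≈ 1.560; D ≈ 1.473; E ≈ 1.511.
3:2 ≈ 1.500; option E is nearest (Δ 0.011).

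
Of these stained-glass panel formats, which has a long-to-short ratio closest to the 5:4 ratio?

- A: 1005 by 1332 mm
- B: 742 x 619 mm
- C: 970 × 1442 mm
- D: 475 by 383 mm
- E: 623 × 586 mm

Target 5:4 ≈ 1.250.
A: 1.325 (Δ0.075)  B: 1.199 (Δ0.051)  C: 1.487 (Δ0.237)  D: 1.240 (Δ0.010)  E: 1.063 (Δ0.187)

D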